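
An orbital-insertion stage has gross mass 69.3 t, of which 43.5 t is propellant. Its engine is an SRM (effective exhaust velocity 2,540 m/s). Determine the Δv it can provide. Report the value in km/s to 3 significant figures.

Δv ≈ 2.51 km/s

m_f = m₀ − m_prop = 69.3 − 43.5 = 25.8 t.
Using Δv = v_e ln(m₀/m_f): Δv = v_e · ln(m₀/m_f) = 2540.0 × ln(2.686) = 2540.0 × 0.9881 ≈ 2509.7 m/s.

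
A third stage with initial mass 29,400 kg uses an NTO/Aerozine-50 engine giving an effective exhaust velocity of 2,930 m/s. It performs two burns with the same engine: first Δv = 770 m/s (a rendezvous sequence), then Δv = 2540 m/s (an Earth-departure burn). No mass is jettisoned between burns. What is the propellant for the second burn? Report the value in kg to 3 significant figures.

propellant for the second burn ≈ 13100 kg

After the first burn: m = 29400 × exp(−770/2930.0) = 29400 × 0.76890 = 22,605.7 kg.
After the second burn: m = 22,605.7 × exp(−2540/2930.0) = 22,605.7 × 0.42025 = 9,500.05 kg.
Second-burn propellant = 22,605.7 − 9,500.05 = 13,105.65 kg.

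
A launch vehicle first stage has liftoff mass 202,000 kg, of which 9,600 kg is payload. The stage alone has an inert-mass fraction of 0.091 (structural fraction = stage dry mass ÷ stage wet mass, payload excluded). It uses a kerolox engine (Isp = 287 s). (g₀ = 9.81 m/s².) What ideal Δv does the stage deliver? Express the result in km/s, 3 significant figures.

Δv ≈ 5.65 km/s

Stage wet mass = m₀ − payload = 202,000 − 9,600 = 192,400 kg.
Stage dry mass = ε × stage wet mass = 0.091 × 192,400 = 17,508.4 kg.
Burnout mass m_f = stage dry + payload = 17,508.4 + 9,600 = 27,108.4 kg.
v_e = Isp · g₀ = 287 × 9.81 = 2815.5 m/s.
Δv = v_e · ln(202,000/27,108.4) = 2815.5 × ln(7.452) = 2815.5 × 2.0084 ≈ 5655 m/s.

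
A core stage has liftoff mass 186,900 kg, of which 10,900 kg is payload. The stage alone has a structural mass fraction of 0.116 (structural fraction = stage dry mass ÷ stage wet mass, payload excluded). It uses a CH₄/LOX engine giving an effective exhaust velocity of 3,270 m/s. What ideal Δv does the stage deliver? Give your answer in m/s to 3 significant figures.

Stage wet mass = m₀ − payload = 186,900 − 10,900 = 176,000 kg.
Stage dry mass = ε × stage wet mass = 0.116 × 176,000 = 20,416 kg.
Burnout mass m_f = stage dry + payload = 20,416 + 10,900 = 31,316 kg.
Δv = v_e · ln(186,900/31,316) = 3270.0 × ln(5.968) = 3270.0 × 1.7864 ≈ 5842 m/s.

Δv ≈ 5840 m/s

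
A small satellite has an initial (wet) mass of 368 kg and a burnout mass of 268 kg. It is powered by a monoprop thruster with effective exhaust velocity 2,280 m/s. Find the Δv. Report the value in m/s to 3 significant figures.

Using Δv = v_e ln(m₀/m_f): Δv = v_e · ln(m₀/m_f) = 2280.0 × ln(1.373) = 2280.0 × 0.3171 ≈ 723.0 m/s.

Δv ≈ 723 m/s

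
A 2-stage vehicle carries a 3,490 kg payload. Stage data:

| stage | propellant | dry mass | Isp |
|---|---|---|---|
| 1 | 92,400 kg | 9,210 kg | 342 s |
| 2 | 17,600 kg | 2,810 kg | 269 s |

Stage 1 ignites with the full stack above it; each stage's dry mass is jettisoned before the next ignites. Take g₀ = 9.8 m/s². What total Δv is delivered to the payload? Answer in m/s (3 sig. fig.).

Ignition mass of stage 1 = 92,400+9,210 + 17,600+2,810 + 3,490 = 125,510 kg.
Stage 1: m₀ = 125,510 kg, m_f = 125,510 − 92,400 = 33,110 kg; Δv = 342×9.8×ln(3.791) = 3351.6×1.3326 ≈ 4466 m/s.
Stage 2: m₀ = 23,900 kg, m_f = 23,900 − 17,600 = 6,300 kg; Δv = 269×9.8×ln(3.794) = 2636.2×1.3333 ≈ 3515 m/s.
Total Δv = 4466 + 3515 = 7981 m/s.

Δv ≈ 7980 m/s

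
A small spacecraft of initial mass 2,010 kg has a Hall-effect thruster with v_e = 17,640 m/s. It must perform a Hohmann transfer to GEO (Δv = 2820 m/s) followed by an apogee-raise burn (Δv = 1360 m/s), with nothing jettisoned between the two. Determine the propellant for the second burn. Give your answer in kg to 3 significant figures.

propellant for the second burn ≈ 127 kg

After the first burn: m = 2010 × exp(−2820/17640.0) = 2010 × 0.85226 = 1,713.04 kg.
After the second burn: m = 1,713.04 × exp(−1360/17640.0) = 1,713.04 × 0.92580 = 1,585.93 kg.
Second-burn propellant = 1,713.04 − 1,585.93 = 127.11 kg.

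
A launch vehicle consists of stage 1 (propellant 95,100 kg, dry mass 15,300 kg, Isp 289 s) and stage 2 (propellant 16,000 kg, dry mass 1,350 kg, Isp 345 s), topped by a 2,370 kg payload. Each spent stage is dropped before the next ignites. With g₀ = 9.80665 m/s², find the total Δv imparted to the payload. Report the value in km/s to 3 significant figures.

Ignition mass of stage 1 = 95,100+15,300 + 16,000+1,350 + 2,370 = 130,120 kg.
Stage 1: m₀ = 130,120 kg, m_f = 130,120 − 95,100 = 35,020 kg; Δv = 289×9.80665×ln(3.716) = 2834.1×1.3125 ≈ 3720 m/s.
Stage 2: m₀ = 19,720 kg, m_f = 19,720 − 16,000 = 3,720 kg; Δv = 345×9.80665×ln(5.301) = 3383.3×1.6679 ≈ 5643 m/s.
Total Δv = 3720 + 5643 = 9363 m/s.

Δv ≈ 9.36 km/s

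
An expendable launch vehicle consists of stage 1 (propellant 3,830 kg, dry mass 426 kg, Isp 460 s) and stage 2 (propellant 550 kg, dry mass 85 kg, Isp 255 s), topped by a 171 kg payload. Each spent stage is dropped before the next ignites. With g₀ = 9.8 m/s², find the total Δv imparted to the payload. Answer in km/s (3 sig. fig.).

Δv ≈ 9.24 km/s

Ignition mass of stage 1 = 3,830+426 + 550+85 + 171 = 5,062 kg.
Stage 1: m₀ = 5,062 kg, m_f = 5,062 − 3,830 = 1,232 kg; Δv = 460×9.8×ln(4.109) = 4508.0×1.4131 ≈ 6370 m/s.
Stage 2: m₀ = 806 kg, m_f = 806 − 550 = 256 kg; Δv = 255×9.8×ln(3.148) = 2499.0×1.1469 ≈ 2866 m/s.
Total Δv = 6370 + 2866 = 9236 m/s.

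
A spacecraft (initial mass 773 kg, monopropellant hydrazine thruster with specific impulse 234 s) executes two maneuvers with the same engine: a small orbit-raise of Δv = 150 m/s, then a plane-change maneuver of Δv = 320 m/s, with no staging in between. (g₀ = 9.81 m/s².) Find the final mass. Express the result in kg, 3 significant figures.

v_e = Isp · g₀ = 234 × 9.81 = 2295.5 m/s.
After the first burn: m = 773 × exp(−150/2295.5) = 773 × 0.93675 = 724.108 kg.
After the second burn: m = 724.108 × exp(−320/2295.5) = 724.108 × 0.86988 = 629.887 kg.

final mass ≈ 630 kg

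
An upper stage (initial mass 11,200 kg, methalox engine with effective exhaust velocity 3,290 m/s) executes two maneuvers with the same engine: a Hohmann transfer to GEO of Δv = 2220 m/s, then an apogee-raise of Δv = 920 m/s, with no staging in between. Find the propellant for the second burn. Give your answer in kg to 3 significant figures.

propellant for the second burn ≈ 1390 kg

After the first burn: m = 11200 × exp(−2220/3290.0) = 11200 × 0.50927 = 5,703.82 kg.
After the second burn: m = 5,703.82 × exp(−920/3290.0) = 5,703.82 × 0.75606 = 4,312.43 kg.
Second-burn propellant = 5,703.82 − 4,312.43 = 1,391.39 kg.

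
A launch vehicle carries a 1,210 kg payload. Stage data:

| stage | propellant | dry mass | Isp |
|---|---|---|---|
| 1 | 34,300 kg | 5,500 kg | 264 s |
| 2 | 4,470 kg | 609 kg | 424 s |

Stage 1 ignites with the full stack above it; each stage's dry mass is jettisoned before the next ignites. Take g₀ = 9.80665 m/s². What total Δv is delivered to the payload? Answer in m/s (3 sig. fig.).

Δv ≈ 8690 m/s

Ignition mass of stage 1 = 34,300+5,500 + 4,470+609 + 1,210 = 46,089 kg.
Stage 1: m₀ = 46,089 kg, m_f = 46,089 − 34,300 = 11,789 kg; Δv = 264×9.80665×ln(3.909) = 2589.0×1.3634 ≈ 3530 m/s.
Stage 2: m₀ = 6,289 kg, m_f = 6,289 − 4,470 = 1,819 kg; Δv = 424×9.80665×ln(3.457) = 4158.0×1.2405 ≈ 5158 m/s.
Total Δv = 3530 + 5158 = 8688 m/s.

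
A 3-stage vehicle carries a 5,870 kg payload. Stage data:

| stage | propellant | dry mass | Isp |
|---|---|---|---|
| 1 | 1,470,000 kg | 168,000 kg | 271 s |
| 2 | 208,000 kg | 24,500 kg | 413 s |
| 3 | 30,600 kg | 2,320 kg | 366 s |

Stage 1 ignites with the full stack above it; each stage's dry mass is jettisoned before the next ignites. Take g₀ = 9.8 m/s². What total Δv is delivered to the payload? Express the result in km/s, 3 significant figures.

Δv ≈ 15.4 km/s

Ignition mass of stage 1 = 1,470,000+168,000 + 208,000+24,500 + 30,600+2,320 + 5,870 = 1,909,290 kg.
Stage 1: m₀ = 1,909,290 kg, m_f = 1,909,290 − 1,470,000 = 439,290 kg; Δv = 271×9.8×ln(4.346) = 2655.8×1.4693 ≈ 3902 m/s.
Stage 2: m₀ = 271,290 kg, m_f = 271,290 − 208,000 = 63,290 kg; Δv = 413×9.8×ln(4.286) = 4047.4×1.4555 ≈ 5891 m/s.
Stage 3: m₀ = 38,790 kg, m_f = 38,790 − 30,600 = 8,190 kg; Δv = 366×9.8×ln(4.736) = 3586.8×1.5552 ≈ 5578 m/s.
Total Δv = 3902 + 5891 + 5578 = 15371 m/s.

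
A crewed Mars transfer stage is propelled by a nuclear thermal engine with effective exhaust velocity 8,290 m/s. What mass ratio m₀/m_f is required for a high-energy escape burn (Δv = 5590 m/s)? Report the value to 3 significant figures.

By the Tsiolkovsky rocket equation, m₀/m_f = exp(Δv / v_e) = exp(5590 / 8290.0) = exp(0.6743) = 1.9627.

mass ratio ≈ 1.96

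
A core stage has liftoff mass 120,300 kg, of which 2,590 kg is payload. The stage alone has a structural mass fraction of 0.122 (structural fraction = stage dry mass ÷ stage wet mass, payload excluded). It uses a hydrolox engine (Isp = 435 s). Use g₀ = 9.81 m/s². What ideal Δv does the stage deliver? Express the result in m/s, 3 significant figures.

Δv ≈ 8360 m/s

Stage wet mass = m₀ − payload = 120,300 − 2,590 = 117,710 kg.
Stage dry mass = ε × stage wet mass = 0.122 × 117,710 = 14,360.6 kg.
Burnout mass m_f = stage dry + payload = 14,360.6 + 2,590 = 16,950.6 kg.
v_e = Isp · g₀ = 435 × 9.81 = 4267.4 m/s.
Δv = v_e · ln(120,300/16,950.6) = 4267.4 × ln(7.097) = 4267.4 × 1.9597 ≈ 8363 m/s.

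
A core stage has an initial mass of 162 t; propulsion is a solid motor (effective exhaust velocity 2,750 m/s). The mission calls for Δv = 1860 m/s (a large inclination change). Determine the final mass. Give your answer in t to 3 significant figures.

From the ideal rocket equation, m₀/m_f = exp(Δv / v_e) = exp(1860 / 2750.0) = exp(0.6764) = 1.9667.
m_f = m₀ / 1.9667 = 162 / 1.9667 = 82.3715 t.

final mass ≈ 82.4 t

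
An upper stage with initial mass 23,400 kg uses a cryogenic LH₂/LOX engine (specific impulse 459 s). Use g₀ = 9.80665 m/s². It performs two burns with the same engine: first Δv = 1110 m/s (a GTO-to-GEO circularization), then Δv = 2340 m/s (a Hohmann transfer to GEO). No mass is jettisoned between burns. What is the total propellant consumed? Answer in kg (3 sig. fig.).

total propellant consumed ≈ 12500 kg

v_e = Isp · g₀ = 459 × 9.80665 = 4501.3 m/s.
After the first burn: m = 23400 × exp(−1110/4501.3) = 23400 × 0.78145 = 18,285.9 kg.
After the second burn: m = 18,285.9 × exp(−2340/4501.3) = 18,285.9 × 0.59461 = 10,873 kg.
Total propellant = m₀ − m_final = 23400 − 10,873 = 12,527 kg.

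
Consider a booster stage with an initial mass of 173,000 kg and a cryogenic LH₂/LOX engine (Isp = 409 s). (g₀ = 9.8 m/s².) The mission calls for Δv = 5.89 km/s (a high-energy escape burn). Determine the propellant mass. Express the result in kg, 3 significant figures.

v_e = Isp · g₀ = 409 × 9.8 = 4008.2 m/s.
Rocket equation: m₀/m_f = exp(Δv / v_e) = exp(5890 / 4008.2) = exp(1.4695) = 4.3470.
m_f = 173,000 / 4.3470 = 39,797.6 kg, so propellant = m₀ − m_f = 173,000 − 39,797.6 = 133,202.4 kg.

propellant mass ≈ 133000 kg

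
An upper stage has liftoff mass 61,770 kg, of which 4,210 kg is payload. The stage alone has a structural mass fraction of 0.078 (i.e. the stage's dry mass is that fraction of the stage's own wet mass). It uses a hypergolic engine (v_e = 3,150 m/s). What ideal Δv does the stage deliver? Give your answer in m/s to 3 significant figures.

Stage wet mass = m₀ − payload = 61,770 − 4,210 = 57,560 kg.
Stage dry mass = ε × stage wet mass = 0.078 × 57,560 = 4,489.68 kg.
Burnout mass m_f = stage dry + payload = 4,489.68 + 4,210 = 8,699.68 kg.
From the ideal rocket equation, Δv = v_e · ln(61,770/8,699.68) = 3150.0 × ln(7.1) = 3150.0 × 1.9601 ≈ 6174 m/s.

Δv ≈ 6170 m/s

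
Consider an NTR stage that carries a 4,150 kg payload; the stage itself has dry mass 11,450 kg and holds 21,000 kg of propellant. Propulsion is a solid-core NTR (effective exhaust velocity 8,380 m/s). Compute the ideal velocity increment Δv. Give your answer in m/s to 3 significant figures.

Δv ≈ 7150 m/s

m₀ = payload + dry + propellant = 4,150 + 11,450 + 21,000 = 36,600 kg.
m_f = payload + dry = 4,150 + 11,450 = 15,600 kg.
By the Tsiolkovsky rocket equation, Δv = v_e · ln(m₀/m_f) = 8380.0 × ln(2.346) = 8380.0 × 0.8528 ≈ 7146.3 m/s.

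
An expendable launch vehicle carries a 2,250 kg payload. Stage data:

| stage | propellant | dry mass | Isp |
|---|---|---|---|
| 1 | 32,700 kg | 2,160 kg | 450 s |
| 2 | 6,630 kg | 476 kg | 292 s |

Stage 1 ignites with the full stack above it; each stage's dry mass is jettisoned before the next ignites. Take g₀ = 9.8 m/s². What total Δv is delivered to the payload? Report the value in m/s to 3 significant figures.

Ignition mass of stage 1 = 32,700+2,160 + 6,630+476 + 2,250 = 44,216 kg.
Stage 1: m₀ = 44,216 kg, m_f = 44,216 − 32,700 = 11,516 kg; Δv = 450×9.8×ln(3.84) = 4410.0×1.3453 ≈ 5933 m/s.
Stage 2: m₀ = 9,356 kg, m_f = 9,356 − 6,630 = 2,726 kg; Δv = 292×9.8×ln(3.432) = 2861.6×1.2332 ≈ 3529 m/s.
Total Δv = 5933 + 3529 = 9462 m/s.

Δv ≈ 9460 m/s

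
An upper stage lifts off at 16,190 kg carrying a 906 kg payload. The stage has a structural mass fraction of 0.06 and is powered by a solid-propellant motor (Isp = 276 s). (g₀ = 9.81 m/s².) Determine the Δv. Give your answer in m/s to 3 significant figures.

Stage wet mass = m₀ − payload = 16,190 − 906 = 15,284 kg.
Stage dry mass = ε × stage wet mass = 0.06 × 15,284 = 917.04 kg.
Burnout mass m_f = stage dry + payload = 917.04 + 906 = 1,823.04 kg.
v_e = Isp · g₀ = 276 × 9.81 = 2707.6 m/s.
Δv = v_e · ln(16,190/1,823.04) = 2707.6 × ln(8.881) = 2707.6 × 2.1839 ≈ 5913 m/s.

Δv ≈ 5910 m/s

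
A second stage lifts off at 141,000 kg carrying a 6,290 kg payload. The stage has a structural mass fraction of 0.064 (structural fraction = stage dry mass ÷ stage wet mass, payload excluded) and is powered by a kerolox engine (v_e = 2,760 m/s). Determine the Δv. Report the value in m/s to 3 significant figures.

Δv ≈ 6200 m/s

Stage wet mass = m₀ − payload = 141,000 − 6,290 = 134,710 kg.
Stage dry mass = ε × stage wet mass = 0.064 × 134,710 = 8,621.44 kg.
Burnout mass m_f = stage dry + payload = 8,621.44 + 6,290 = 14,911.44 kg.
From the ideal rocket equation, Δv = v_e · ln(141,000/14,911.44) = 2760.0 × ln(9.456) = 2760.0 × 2.2466 ≈ 6201 m/s.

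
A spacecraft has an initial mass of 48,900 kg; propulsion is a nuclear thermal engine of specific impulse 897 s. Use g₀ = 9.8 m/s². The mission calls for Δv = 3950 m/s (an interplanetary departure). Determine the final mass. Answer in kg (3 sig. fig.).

final mass ≈ 31200 kg

v_e = Isp · g₀ = 897 × 9.8 = 8790.6 m/s.
Rocket equation: m₀/m_f = exp(Δv / v_e) = exp(3950 / 8790.6) = exp(0.4493) = 1.5673.
m_f = m₀ / 1.5673 = 48,900 / 1.5673 = 31,200.2 kg.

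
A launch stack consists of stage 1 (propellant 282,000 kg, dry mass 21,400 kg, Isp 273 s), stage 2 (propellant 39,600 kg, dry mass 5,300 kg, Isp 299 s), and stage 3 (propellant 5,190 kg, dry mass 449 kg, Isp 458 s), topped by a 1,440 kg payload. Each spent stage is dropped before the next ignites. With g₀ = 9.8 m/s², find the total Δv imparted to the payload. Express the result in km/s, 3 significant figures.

Ignition mass of stage 1 = 282,000+21,400 + 39,600+5,300 + 5,190+449 + 1,440 = 355,379 kg.
Stage 1: m₀ = 355,379 kg, m_f = 355,379 − 282,000 = 73,379 kg; Δv = 273×9.8×ln(4.843) = 2675.4×1.5775 ≈ 4221 m/s.
Stage 2: m₀ = 51,979 kg, m_f = 51,979 − 39,600 = 12,379 kg; Δv = 299×9.8×ln(4.199) = 2930.2×1.4348 ≈ 4204 m/s.
Stage 3: m₀ = 7,079 kg, m_f = 7,079 − 5,190 = 1,889 kg; Δv = 458×9.8×ln(3.747) = 4488.4×1.3211 ≈ 5930 m/s.
Total Δv = 4221 + 4204 + 5930 = 14355 m/s.

Δv ≈ 14.4 km/s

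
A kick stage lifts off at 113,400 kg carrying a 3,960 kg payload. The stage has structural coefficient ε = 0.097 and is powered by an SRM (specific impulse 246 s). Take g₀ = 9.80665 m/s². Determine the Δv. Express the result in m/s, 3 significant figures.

Stage wet mass = m₀ − payload = 113,400 − 3,960 = 109,440 kg.
Stage dry mass = ε × stage wet mass = 0.097 × 109,440 = 10,615.7 kg.
Burnout mass m_f = stage dry + payload = 10,615.7 + 3,960 = 14,575.7 kg.
v_e = Isp · g₀ = 246 × 9.80665 = 2412.4 m/s.
Rocket equation: Δv = v_e · ln(113,400/14,575.7) = 2412.4 × ln(7.78) = 2412.4 × 2.0516 ≈ 4949 m/s.

Δv ≈ 4950 m/s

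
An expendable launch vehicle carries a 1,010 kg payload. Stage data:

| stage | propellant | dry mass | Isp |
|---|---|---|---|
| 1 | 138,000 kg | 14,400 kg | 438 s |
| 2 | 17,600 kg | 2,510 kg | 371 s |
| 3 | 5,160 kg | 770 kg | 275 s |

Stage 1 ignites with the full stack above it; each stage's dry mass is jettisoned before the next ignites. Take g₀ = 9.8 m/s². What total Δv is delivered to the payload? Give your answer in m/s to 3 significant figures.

Ignition mass of stage 1 = 138,000+14,400 + 17,600+2,510 + 5,160+770 + 1,010 = 179,450 kg.
Stage 1: m₀ = 179,450 kg, m_f = 179,450 − 138,000 = 41,450 kg; Δv = 438×9.8×ln(4.329) = 4292.4×1.4654 ≈ 6290 m/s.
Stage 2: m₀ = 27,050 kg, m_f = 27,050 − 17,600 = 9,450 kg; Δv = 371×9.8×ln(2.862) = 3635.8×1.0517 ≈ 3824 m/s.
Stage 3: m₀ = 6,940 kg, m_f = 6,940 − 5,160 = 1,780 kg; Δv = 275×9.8×ln(3.899) = 2695.0×1.3607 ≈ 3667 m/s.
Total Δv = 6290 + 3824 + 3667 = 13781 m/s.

Δv ≈ 13800 m/s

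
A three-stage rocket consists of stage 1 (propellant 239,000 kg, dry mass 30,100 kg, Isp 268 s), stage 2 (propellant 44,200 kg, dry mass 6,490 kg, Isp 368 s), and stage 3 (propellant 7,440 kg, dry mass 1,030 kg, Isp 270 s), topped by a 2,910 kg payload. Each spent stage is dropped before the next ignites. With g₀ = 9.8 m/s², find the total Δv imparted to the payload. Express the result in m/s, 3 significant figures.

Δv ≈ 10700 m/s

Ignition mass of stage 1 = 239,000+30,100 + 44,200+6,490 + 7,440+1,030 + 2,910 = 331,170 kg.
Stage 1: m₀ = 331,170 kg, m_f = 331,170 − 239,000 = 92,170 kg; Δv = 268×9.8×ln(3.593) = 2626.4×1.2790 ≈ 3359 m/s.
Stage 2: m₀ = 62,070 kg, m_f = 62,070 − 44,200 = 17,870 kg; Δv = 368×9.8×ln(3.473) = 3606.4×1.2451 ≈ 4490 m/s.
Stage 3: m₀ = 11,380 kg, m_f = 11,380 − 7,440 = 3,940 kg; Δv = 270×9.8×ln(2.888) = 2646.0×1.0607 ≈ 2807 m/s.
Total Δv = 3359 + 4490 + 2807 = 10656 m/s.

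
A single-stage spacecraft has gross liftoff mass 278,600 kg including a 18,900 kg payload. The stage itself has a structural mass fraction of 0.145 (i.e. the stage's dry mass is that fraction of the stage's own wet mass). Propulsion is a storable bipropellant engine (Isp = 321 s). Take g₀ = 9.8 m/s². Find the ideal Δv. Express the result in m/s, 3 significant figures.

Δv ≈ 5020 m/s

Stage wet mass = m₀ − payload = 278,600 − 18,900 = 259,700 kg.
Stage dry mass = ε × stage wet mass = 0.145 × 259,700 = 37,656.5 kg.
Burnout mass m_f = stage dry + payload = 37,656.5 + 18,900 = 56,556.5 kg.
v_e = Isp · g₀ = 321 × 9.8 = 3145.8 m/s.
By the Tsiolkovsky rocket equation, Δv = v_e · ln(278,600/56,556.5) = 3145.8 × ln(4.926) = 3145.8 × 1.5945 ≈ 5016 m/s.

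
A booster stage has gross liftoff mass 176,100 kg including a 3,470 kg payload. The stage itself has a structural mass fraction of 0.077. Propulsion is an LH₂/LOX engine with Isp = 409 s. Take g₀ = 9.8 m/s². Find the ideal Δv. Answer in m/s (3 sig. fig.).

Stage wet mass = m₀ − payload = 176,100 − 3,470 = 172,630 kg.
Stage dry mass = ε × stage wet mass = 0.077 × 172,630 = 13,292.5 kg.
Burnout mass m_f = stage dry + payload = 13,292.5 + 3,470 = 16,762.5 kg.
v_e = Isp · g₀ = 409 × 9.8 = 4008.2 m/s.
Using Δv = v_e ln(m₀/m_f): Δv = v_e · ln(176,100/16,762.5) = 4008.2 × ln(10.51) = 4008.2 × 2.3519 ≈ 9427 m/s.

Δv ≈ 9430 m/s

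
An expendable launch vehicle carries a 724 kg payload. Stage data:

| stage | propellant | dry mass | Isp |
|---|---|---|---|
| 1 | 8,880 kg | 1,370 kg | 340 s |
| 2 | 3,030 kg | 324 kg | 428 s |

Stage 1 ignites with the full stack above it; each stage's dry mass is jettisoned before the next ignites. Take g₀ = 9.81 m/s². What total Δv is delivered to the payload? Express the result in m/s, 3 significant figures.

Δv ≈ 8930 m/s

Ignition mass of stage 1 = 8,880+1,370 + 3,030+324 + 724 = 14,328 kg.
Stage 1: m₀ = 14,328 kg, m_f = 14,328 − 8,880 = 5,448 kg; Δv = 340×9.81×ln(2.63) = 3335.4×0.9670 ≈ 3225 m/s.
Stage 2: m₀ = 4,078 kg, m_f = 4,078 − 3,030 = 1,048 kg; Δv = 428×9.81×ln(3.891) = 4198.7×1.3587 ≈ 5705 m/s.
Total Δv = 3225 + 5705 = 8930 m/s.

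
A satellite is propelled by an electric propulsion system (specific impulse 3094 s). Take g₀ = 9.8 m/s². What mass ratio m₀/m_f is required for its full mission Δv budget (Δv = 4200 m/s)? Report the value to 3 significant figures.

v_e = Isp · g₀ = 3094 × 9.8 = 30321.2 m/s.
By the Tsiolkovsky rocket equation, m₀/m_f = exp(Δv / v_e) = exp(4200 / 30321.2) = exp(0.1385) = 1.1486.

mass ratio ≈ 1.15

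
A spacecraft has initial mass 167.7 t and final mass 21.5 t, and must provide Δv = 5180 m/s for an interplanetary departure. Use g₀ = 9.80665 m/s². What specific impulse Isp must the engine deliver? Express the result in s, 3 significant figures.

Isp ≈ 257 s

ln(m₀/m_f) = ln(167700/21500) = ln(7.8) = 2.0541.
v_e = Δv / ln(m₀/m_f) = 5180 / 2.0541 = 2521.8 m/s.
Isp = v_e / g₀ = 2521.8 / 9.80665 = 257.1 s.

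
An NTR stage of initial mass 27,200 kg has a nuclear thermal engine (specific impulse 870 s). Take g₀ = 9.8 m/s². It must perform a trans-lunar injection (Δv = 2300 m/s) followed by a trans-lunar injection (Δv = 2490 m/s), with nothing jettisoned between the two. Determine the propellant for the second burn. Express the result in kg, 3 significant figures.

v_e = Isp · g₀ = 870 × 9.8 = 8526.0 m/s.
After the first burn: m = 27200 × exp(−2300/8526.0) = 27200 × 0.76356 = 20,768.8 kg.
After the second burn: m = 20,768.8 × exp(−2490/8526.0) = 20,768.8 × 0.74673 = 15,508.7 kg.
Second-burn propellant = 20,768.8 − 15,508.7 = 5,260.1 kg.

propellant for the second burn ≈ 5260 kg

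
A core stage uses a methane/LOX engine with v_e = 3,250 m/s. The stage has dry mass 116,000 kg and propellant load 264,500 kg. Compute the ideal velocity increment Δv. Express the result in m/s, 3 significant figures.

Δv ≈ 3860 m/s

m₀ = m_dry + m_prop = 116,000 + 264,500 = 380,500 kg.
By the Tsiolkovsky rocket equation, Δv = v_e · ln(m₀/m_f) = 3250.0 × ln(3.28) = 3250.0 × 1.1879 ≈ 3860.7 m/s.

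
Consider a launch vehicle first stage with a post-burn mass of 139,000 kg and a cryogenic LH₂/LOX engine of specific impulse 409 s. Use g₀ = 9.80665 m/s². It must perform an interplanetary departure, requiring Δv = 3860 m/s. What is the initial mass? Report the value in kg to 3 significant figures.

initial mass ≈ 364000 kg

v_e = Isp · g₀ = 409 × 9.80665 = 4010.9 m/s.
Using Δv = v_e ln(m₀/m_f): m₀/m_f = exp(Δv / v_e) = exp(3860 / 4010.9) = exp(0.9624) = 2.6179.
m₀ = m_f × 2.6179 = 139,000 × 2.6179 = 363,888 kg.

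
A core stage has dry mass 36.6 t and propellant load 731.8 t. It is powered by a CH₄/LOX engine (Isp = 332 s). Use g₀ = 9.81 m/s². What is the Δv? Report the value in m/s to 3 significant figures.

v_e = Isp · g₀ = 332 × 9.81 = 3256.9 m/s.
m₀ = m_dry + m_prop = 36.6 + 731.8 = 768.4 t.
By the Tsiolkovsky rocket equation, Δv = v_e · ln(m₀/m_f) = 3256.9 × ln(20.99) = 3256.9 × 3.0443 ≈ 9914.9 m/s.

Δv ≈ 9910 m/s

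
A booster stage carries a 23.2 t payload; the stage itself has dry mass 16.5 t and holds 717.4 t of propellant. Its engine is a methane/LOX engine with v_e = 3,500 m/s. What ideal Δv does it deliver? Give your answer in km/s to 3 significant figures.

Δv ≈ 10.3 km/s

m₀ = payload + dry + propellant = 23.2 + 16.5 + 717.4 = 757.1 t.
m_f = payload + dry = 23.2 + 16.5 = 39.7 t.
Rocket equation: Δv = v_e · ln(m₀/m_f) = 3500.0 × ln(19.07) = 3500.0 × 2.9481 ≈ 10318.5 m/s.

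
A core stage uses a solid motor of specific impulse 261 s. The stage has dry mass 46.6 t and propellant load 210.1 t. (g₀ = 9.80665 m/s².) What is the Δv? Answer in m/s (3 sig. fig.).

Δv ≈ 4370 m/s

v_e = Isp · g₀ = 261 × 9.80665 = 2559.5 m/s.
m₀ = m_dry + m_prop = 46.6 + 210.1 = 256.7 t.
Δv = v_e · ln(m₀/m_f) = 2559.5 × ln(5.509) = 2559.5 × 1.7063 ≈ 4367.4 m/s.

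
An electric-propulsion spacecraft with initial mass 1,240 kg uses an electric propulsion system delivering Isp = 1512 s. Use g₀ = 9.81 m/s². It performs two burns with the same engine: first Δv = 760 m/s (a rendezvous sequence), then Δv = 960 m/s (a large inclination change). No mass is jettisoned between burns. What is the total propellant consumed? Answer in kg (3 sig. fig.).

v_e = Isp · g₀ = 1512 × 9.81 = 14832.7 m/s.
After the first burn: m = 1240 × exp(−760/14832.7) = 1240 × 0.95005 = 1,178.06 kg.
After the second burn: m = 1,178.06 × exp(−960/14832.7) = 1,178.06 × 0.93733 = 1,104.23 kg.
Total propellant = m₀ − m_final = 1240 − 1,104.23 = 135.77 kg.

total propellant consumed ≈ 136 kg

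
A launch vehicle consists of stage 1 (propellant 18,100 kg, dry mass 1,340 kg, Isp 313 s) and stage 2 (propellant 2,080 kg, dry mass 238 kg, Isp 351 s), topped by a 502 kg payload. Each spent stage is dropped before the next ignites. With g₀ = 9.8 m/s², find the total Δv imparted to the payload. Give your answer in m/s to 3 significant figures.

Ignition mass of stage 1 = 18,100+1,340 + 2,080+238 + 502 = 22,260 kg.
Stage 1: m₀ = 22,260 kg, m_f = 22,260 − 18,100 = 4,160 kg; Δv = 313×9.8×ln(5.351) = 3067.4×1.6773 ≈ 5145 m/s.
Stage 2: m₀ = 2,820 kg, m_f = 2,820 − 2,080 = 740 kg; Δv = 351×9.8×ln(3.811) = 3439.8×1.3378 ≈ 4602 m/s.
Total Δv = 5145 + 4602 = 9747 m/s.

Δv ≈ 9750 m/s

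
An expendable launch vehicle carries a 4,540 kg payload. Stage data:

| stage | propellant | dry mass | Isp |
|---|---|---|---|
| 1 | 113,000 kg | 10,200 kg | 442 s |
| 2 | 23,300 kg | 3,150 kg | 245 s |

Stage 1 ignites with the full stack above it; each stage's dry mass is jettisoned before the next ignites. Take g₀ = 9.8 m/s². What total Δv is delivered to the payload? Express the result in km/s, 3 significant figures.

Ignition mass of stage 1 = 113,000+10,200 + 23,300+3,150 + 4,540 = 154,190 kg.
Stage 1: m₀ = 154,190 kg, m_f = 154,190 − 113,000 = 41,190 kg; Δv = 442×9.8×ln(3.743) = 4331.6×1.3200 ≈ 5718 m/s.
Stage 2: m₀ = 30,990 kg, m_f = 30,990 − 23,300 = 7,690 kg; Δv = 245×9.8×ln(4.03) = 2401.0×1.3937 ≈ 3346 m/s.
Total Δv = 5718 + 3346 = 9064 m/s.

Δv ≈ 9.06 km/s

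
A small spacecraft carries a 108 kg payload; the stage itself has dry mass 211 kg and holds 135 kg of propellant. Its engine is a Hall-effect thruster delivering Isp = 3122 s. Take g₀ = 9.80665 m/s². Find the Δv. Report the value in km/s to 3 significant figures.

Δv ≈ 10.8 km/s

v_e = Isp · g₀ = 3122 × 9.80665 = 30616.4 m/s.
m₀ = payload + dry + propellant = 108 + 211 + 135 = 454 kg.
m_f = payload + dry = 108 + 211 = 319 kg.
Δv = v_e · ln(m₀/m_f) = 30616.4 × ln(1.423) = 30616.4 × 0.3529 ≈ 10804.7 m/s.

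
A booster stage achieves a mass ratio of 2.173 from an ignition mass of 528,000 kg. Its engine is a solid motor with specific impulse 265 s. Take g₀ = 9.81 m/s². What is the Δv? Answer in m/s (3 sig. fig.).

v_e = Isp · g₀ = 265 × 9.81 = 2599.7 m/s.
Δv = v_e · ln(2.173) = 2599.7 × 0.7761 ≈ 2017.6 m/s.

Δv ≈ 2020 m/s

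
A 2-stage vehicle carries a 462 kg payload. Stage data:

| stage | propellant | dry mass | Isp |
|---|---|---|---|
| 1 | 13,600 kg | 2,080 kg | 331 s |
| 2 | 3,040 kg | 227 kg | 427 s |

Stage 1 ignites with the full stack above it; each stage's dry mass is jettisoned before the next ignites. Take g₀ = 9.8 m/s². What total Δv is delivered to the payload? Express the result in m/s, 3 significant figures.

Ignition mass of stage 1 = 13,600+2,080 + 3,040+227 + 462 = 19,409 kg.
Stage 1: m₀ = 19,409 kg, m_f = 19,409 − 13,600 = 5,809 kg; Δv = 331×9.8×ln(3.341) = 3243.8×1.2063 ≈ 3913 m/s.
Stage 2: m₀ = 3,729 kg, m_f = 3,729 − 3,040 = 689 kg; Δv = 427×9.8×ln(5.412) = 4184.6×1.6887 ≈ 7066 m/s.
Total Δv = 3913 + 7066 = 10979 m/s.

Δv ≈ 11000 m/s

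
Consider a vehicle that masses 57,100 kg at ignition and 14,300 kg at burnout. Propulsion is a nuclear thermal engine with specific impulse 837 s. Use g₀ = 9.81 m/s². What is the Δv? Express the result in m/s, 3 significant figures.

Δv ≈ 11400 m/s

v_e = Isp · g₀ = 837 × 9.81 = 8211.0 m/s.
Δv = v_e · ln(m₀/m_f) = 8211.0 × ln(3.993) = 8211.0 × 1.3845 ≈ 11368.5 m/s.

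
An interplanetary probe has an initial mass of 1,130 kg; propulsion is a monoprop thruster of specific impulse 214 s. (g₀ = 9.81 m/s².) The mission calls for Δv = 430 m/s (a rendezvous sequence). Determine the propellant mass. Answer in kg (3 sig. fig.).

v_e = Isp · g₀ = 214 × 9.81 = 2099.3 m/s.
Using Δv = v_e ln(m₀/m_f): m₀/m_f = exp(Δv / v_e) = exp(430 / 2099.3) = exp(0.2048) = 1.2273.
m_f = 1,130 / 1.2273 = 920.72 kg, so propellant = m₀ − m_f = 1,130 − 920.72 = 209.28 kg.

propellant mass ≈ 209 kg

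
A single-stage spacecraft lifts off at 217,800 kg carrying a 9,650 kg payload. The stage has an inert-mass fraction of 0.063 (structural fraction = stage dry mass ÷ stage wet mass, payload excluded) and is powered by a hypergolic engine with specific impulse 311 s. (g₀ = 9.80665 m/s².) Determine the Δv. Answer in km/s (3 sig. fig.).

Stage wet mass = m₀ − payload = 217,800 − 9,650 = 208,150 kg.
Stage dry mass = ε × stage wet mass = 0.063 × 208,150 = 13,113.5 kg.
Burnout mass m_f = stage dry + payload = 13,113.5 + 9,650 = 22,763.5 kg.
v_e = Isp · g₀ = 311 × 9.80665 = 3049.9 m/s.
Δv = v_e · ln(217,800/22,763.5) = 3049.9 × ln(9.568) = 3049.9 × 2.2584 ≈ 6888 m/s.

Δv ≈ 6.89 km/s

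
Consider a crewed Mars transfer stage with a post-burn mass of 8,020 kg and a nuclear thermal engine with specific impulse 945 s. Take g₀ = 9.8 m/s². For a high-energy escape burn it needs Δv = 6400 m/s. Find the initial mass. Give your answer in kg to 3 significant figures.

initial mass ≈ 16000 kg

v_e = Isp · g₀ = 945 × 9.8 = 9261.0 m/s.
Using Δv = v_e ln(m₀/m_f): m₀/m_f = exp(Δv / v_e) = exp(6400 / 9261.0) = exp(0.6911) = 1.9959.
m₀ = m_f × 1.9959 = 8,020 × 1.9959 = 16,007.1 kg.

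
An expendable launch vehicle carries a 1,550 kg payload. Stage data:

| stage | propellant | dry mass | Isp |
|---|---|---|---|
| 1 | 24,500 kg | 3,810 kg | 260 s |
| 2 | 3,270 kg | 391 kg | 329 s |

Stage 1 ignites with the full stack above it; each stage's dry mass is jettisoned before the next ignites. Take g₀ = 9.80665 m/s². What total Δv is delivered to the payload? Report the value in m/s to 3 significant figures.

Ignition mass of stage 1 = 24,500+3,810 + 3,270+391 + 1,550 = 33,521 kg.
Stage 1: m₀ = 33,521 kg, m_f = 33,521 − 24,500 = 9,021 kg; Δv = 260×9.80665×ln(3.716) = 2549.7×1.3126 ≈ 3347 m/s.
Stage 2: m₀ = 5,211 kg, m_f = 5,211 − 3,270 = 1,941 kg; Δv = 329×9.80665×ln(2.685) = 3226.4×0.9876 ≈ 3186 m/s.
Total Δv = 3347 + 3186 = 6533 m/s.

Δv ≈ 6530 m/s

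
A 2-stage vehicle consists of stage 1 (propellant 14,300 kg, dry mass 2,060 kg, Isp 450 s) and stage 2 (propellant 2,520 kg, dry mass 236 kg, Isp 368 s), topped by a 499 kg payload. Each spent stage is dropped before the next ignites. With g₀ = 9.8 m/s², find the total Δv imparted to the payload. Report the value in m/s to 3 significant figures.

Δv ≈ 11100 m/s

Ignition mass of stage 1 = 14,300+2,060 + 2,520+236 + 499 = 19,615 kg.
Stage 1: m₀ = 19,615 kg, m_f = 19,615 − 14,300 = 5,315 kg; Δv = 450×9.8×ln(3.69) = 4410.0×1.3058 ≈ 5758 m/s.
Stage 2: m₀ = 3,255 kg, m_f = 3,255 − 2,520 = 735 kg; Δv = 368×9.8×ln(4.429) = 3606.4×1.4881 ≈ 5367 m/s.
Total Δv = 5758 + 5367 = 11125 m/s.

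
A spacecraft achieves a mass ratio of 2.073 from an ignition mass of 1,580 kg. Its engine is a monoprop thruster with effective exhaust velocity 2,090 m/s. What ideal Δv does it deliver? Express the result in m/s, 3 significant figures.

From the ideal rocket equation, Δv = v_e · ln(2.073) = 2090.0 × 0.7290 ≈ 1523.6 m/s.

Δv ≈ 1520 m/s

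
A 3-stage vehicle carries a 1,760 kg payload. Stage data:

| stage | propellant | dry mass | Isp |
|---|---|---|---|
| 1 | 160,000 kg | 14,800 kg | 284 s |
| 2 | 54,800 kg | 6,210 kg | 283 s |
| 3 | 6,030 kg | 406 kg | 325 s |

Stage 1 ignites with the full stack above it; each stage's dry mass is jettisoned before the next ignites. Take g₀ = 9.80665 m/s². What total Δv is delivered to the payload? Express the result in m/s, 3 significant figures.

Δv ≈ 11600 m/s

Ignition mass of stage 1 = 160,000+14,800 + 54,800+6,210 + 6,030+406 + 1,760 = 244,006 kg.
Stage 1: m₀ = 244,006 kg, m_f = 244,006 − 160,000 = 84,006 kg; Δv = 284×9.80665×ln(2.905) = 2785.1×1.0663 ≈ 2970 m/s.
Stage 2: m₀ = 69,206 kg, m_f = 69,206 − 54,800 = 14,406 kg; Δv = 283×9.80665×ln(4.804) = 2775.3×1.5694 ≈ 4356 m/s.
Stage 3: m₀ = 8,196 kg, m_f = 8,196 − 6,030 = 2,166 kg; Δv = 325×9.80665×ln(3.784) = 3187.2×1.3308 ≈ 4241 m/s.
Total Δv = 2970 + 4356 + 4241 = 11567 m/s.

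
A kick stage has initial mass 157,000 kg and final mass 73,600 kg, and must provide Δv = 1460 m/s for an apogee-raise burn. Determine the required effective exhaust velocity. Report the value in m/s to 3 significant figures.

v_e ≈ 1930 m/s

ln(m₀/m_f) = ln(157000/73600) = ln(2.133) = 0.7576.
From the ideal rocket equation, v_e = Δv / ln(m₀/m_f) = 1460 / 0.7576 = 1927.1 m/s.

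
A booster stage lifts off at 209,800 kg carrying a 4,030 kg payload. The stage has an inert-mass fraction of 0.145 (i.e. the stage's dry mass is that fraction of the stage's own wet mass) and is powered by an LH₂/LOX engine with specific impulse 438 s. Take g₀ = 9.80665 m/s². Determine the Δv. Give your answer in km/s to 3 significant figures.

Δv ≈ 7.83 km/s

Stage wet mass = m₀ − payload = 209,800 − 4,030 = 205,770 kg.
Stage dry mass = ε × stage wet mass = 0.145 × 205,770 = 29,836.7 kg.
Burnout mass m_f = stage dry + payload = 29,836.7 + 4,030 = 33,866.7 kg.
v_e = Isp · g₀ = 438 × 9.80665 = 4295.3 m/s.
Rocket equation: Δv = v_e · ln(209,800/33,866.7) = 4295.3 × ln(6.195) = 4295.3 × 1.8237 ≈ 7833 m/s.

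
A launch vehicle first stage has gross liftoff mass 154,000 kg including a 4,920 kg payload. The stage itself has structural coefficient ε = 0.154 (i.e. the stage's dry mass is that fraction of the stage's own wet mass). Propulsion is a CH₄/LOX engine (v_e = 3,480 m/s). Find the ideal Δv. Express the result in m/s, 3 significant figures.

Stage wet mass = m₀ − payload = 154,000 − 4,920 = 149,080 kg.
Stage dry mass = ε × stage wet mass = 0.154 × 149,080 = 22,958.3 kg.
Burnout mass m_f = stage dry + payload = 22,958.3 + 4,920 = 27,878.3 kg.
Δv = v_e · ln(154,000/27,878.3) = 3480.0 × ln(5.524) = 3480.0 × 1.7091 ≈ 5948 m/s.

Δv ≈ 5950 m/s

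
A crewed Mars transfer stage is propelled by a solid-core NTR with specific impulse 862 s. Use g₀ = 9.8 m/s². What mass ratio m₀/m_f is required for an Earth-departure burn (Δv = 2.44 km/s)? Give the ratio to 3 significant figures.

v_e = Isp · g₀ = 862 × 9.8 = 8447.6 m/s.
m₀/m_f = exp(Δv / v_e) = exp(2440 / 8447.6) = exp(0.2888) = 1.3349.

mass ratio ≈ 1.33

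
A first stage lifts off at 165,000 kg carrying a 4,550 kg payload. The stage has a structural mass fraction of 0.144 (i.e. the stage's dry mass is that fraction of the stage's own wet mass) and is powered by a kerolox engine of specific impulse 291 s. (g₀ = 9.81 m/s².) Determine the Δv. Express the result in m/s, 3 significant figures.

Δv ≈ 5100 m/s

Stage wet mass = m₀ − payload = 165,000 − 4,550 = 160,450 kg.
Stage dry mass = ε × stage wet mass = 0.144 × 160,450 = 23,104.8 kg.
Burnout mass m_f = stage dry + payload = 23,104.8 + 4,550 = 27,654.8 kg.
v_e = Isp · g₀ = 291 × 9.81 = 2854.7 m/s.
Using Δv = v_e ln(m₀/m_f): Δv = v_e · ln(165,000/27,654.8) = 2854.7 × ln(5.966) = 2854.7 × 1.7861 ≈ 5099 m/s.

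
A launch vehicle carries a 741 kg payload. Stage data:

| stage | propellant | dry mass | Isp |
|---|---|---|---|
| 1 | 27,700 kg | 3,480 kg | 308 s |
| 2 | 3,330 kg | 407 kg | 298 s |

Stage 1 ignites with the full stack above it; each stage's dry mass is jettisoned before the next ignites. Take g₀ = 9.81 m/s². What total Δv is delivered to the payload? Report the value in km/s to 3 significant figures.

Ignition mass of stage 1 = 27,700+3,480 + 3,330+407 + 741 = 35,658 kg.
Stage 1: m₀ = 35,658 kg, m_f = 35,658 − 27,700 = 7,958 kg; Δv = 308×9.81×ln(4.481) = 3021.5×1.4998 ≈ 4532 m/s.
Stage 2: m₀ = 4,478 kg, m_f = 4,478 − 3,330 = 1,148 kg; Δv = 298×9.81×ln(3.901) = 2923.4×1.3612 ≈ 3979 m/s.
Total Δv = 4532 + 3979 = 8511 m/s.

Δv ≈ 8.51 km/s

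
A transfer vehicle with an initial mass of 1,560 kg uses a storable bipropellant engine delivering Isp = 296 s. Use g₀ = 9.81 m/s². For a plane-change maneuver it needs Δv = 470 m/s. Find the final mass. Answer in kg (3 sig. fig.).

final mass ≈ 1330 kg

v_e = Isp · g₀ = 296 × 9.81 = 2903.8 m/s.
Using Δv = v_e ln(m₀/m_f): m₀/m_f = exp(Δv / v_e) = exp(470 / 2903.8) = exp(0.1619) = 1.1757.
m_f = m₀ / 1.1757 = 1,560 / 1.1757 = 1,326.87 kg.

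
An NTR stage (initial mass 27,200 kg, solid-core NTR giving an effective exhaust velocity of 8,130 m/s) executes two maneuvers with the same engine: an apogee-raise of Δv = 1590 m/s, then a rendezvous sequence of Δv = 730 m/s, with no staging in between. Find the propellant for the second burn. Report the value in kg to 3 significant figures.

propellant for the second burn ≈ 1920 kg

After the first burn: m = 27200 × exp(−1590/8130.0) = 27200 × 0.82236 = 22,368.2 kg.
After the second burn: m = 22,368.2 × exp(−730/8130.0) = 22,368.2 × 0.91412 = 20,447.2 kg.
Second-burn propellant = 22,368.2 − 20,447.2 = 1,921 kg.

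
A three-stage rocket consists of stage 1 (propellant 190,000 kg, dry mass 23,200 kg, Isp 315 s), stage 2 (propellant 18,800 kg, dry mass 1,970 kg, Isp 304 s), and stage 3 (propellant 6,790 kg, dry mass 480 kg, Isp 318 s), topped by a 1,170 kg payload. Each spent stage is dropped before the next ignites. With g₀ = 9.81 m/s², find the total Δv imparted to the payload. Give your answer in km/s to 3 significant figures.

Δv ≈ 12.9 km/s

Ignition mass of stage 1 = 190,000+23,200 + 18,800+1,970 + 6,790+480 + 1,170 = 242,410 kg.
Stage 1: m₀ = 242,410 kg, m_f = 242,410 − 190,000 = 52,410 kg; Δv = 315×9.81×ln(4.625) = 3090.2×1.5315 ≈ 4733 m/s.
Stage 2: m₀ = 29,210 kg, m_f = 29,210 − 18,800 = 10,410 kg; Δv = 304×9.81×ln(2.806) = 2982.2×1.0317 ≈ 3077 m/s.
Stage 3: m₀ = 8,440 kg, m_f = 8,440 − 6,790 = 1,650 kg; Δv = 318×9.81×ln(5.115) = 3119.6×1.6322 ≈ 5092 m/s.
Total Δv = 4733 + 3077 + 5092 = 12902 m/s.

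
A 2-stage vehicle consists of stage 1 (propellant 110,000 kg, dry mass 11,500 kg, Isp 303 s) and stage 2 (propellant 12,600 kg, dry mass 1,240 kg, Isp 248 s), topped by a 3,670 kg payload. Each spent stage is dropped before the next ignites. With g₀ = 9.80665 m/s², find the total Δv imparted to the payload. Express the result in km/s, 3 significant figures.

Δv ≈ 7.75 km/s

Ignition mass of stage 1 = 110,000+11,500 + 12,600+1,240 + 3,670 = 139,010 kg.
Stage 1: m₀ = 139,010 kg, m_f = 139,010 − 110,000 = 29,010 kg; Δv = 303×9.80665×ln(4.792) = 2971.4×1.5669 ≈ 4656 m/s.
Stage 2: m₀ = 17,510 kg, m_f = 17,510 − 12,600 = 4,910 kg; Δv = 248×9.80665×ln(3.566) = 2432.0×1.2715 ≈ 3092 m/s.
Total Δv = 4656 + 3092 = 7748 m/s.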